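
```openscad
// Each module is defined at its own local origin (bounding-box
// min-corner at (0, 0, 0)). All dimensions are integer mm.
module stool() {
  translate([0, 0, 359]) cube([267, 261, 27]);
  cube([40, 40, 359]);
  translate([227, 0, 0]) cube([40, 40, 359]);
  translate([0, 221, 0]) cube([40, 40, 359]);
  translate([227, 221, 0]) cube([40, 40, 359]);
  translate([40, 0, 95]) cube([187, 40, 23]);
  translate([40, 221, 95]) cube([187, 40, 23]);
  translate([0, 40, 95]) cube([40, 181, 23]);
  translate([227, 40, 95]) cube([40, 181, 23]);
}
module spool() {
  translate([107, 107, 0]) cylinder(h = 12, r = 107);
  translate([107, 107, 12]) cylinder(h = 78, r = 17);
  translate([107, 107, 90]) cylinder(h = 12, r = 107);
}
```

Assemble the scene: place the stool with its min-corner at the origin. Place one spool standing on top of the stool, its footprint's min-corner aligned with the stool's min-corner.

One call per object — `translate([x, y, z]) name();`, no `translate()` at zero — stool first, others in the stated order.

stool();
translate([0, 0, 386]) spool();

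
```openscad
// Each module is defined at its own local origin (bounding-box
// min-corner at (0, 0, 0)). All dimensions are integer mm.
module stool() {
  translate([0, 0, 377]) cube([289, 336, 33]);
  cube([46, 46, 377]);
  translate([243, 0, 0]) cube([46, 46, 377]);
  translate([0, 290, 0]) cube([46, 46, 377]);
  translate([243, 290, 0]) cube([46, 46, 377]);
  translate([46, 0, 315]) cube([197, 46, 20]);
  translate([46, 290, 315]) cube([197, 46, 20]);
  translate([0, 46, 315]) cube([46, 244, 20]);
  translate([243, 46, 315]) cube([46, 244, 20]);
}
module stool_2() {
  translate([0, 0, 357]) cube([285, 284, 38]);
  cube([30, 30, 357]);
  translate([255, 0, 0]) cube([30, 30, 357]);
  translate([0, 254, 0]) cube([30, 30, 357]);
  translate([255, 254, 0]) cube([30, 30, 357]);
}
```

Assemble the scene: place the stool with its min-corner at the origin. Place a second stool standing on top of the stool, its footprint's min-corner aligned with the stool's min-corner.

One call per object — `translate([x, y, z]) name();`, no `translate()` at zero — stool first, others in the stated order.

stool();
translate([0, 0, 410]) stool_2();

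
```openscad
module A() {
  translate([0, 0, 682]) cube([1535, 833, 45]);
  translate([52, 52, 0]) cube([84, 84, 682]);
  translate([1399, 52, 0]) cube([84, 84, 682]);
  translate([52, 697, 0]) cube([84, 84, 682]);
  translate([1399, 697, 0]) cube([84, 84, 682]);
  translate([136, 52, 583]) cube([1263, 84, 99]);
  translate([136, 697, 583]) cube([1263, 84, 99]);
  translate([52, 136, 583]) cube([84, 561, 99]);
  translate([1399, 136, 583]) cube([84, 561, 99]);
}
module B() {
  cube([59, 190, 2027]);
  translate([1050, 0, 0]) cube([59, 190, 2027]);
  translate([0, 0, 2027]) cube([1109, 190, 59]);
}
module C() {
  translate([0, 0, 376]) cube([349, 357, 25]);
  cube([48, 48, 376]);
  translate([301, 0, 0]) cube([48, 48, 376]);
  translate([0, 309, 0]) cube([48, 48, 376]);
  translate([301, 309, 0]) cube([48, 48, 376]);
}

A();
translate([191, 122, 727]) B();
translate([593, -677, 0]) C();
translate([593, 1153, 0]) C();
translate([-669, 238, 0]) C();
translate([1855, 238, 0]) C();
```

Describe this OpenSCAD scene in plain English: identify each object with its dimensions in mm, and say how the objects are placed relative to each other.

A is a table: top 1535 mm (x) × 833 mm (y), 45 mm thick, upper face at z = 727 mm, on four 84×84 mm square legs, each inset 52 mm from the nearest pair of top edges, running from z = 0 to the bottom of the top. Four apron rails, 84 mm thick and 99 mm tall, run between adjacent legs with their top edges flush with the underside of the top and their outer faces flush with the legs' outer faces.

B is a rectangular door frame: two vertical jambs of 59×190 mm section, 2027 mm tall, with a clear opening 991 mm wide between their inner faces. A header 59 mm tall and 190 mm deep lies on top of the jambs and spans the full outside width.

C is a four-legged stool. The seat is 349×357 mm, 25 mm thick, top at z = 401 mm. It stands on four square legs, each 48×48 mm in cross-section, from z = 0 to the seat underside, each flush with a corner of the seat.

The door frame is on top of the table. Four stools sit around the table at the −y, +y, −x, +x sides.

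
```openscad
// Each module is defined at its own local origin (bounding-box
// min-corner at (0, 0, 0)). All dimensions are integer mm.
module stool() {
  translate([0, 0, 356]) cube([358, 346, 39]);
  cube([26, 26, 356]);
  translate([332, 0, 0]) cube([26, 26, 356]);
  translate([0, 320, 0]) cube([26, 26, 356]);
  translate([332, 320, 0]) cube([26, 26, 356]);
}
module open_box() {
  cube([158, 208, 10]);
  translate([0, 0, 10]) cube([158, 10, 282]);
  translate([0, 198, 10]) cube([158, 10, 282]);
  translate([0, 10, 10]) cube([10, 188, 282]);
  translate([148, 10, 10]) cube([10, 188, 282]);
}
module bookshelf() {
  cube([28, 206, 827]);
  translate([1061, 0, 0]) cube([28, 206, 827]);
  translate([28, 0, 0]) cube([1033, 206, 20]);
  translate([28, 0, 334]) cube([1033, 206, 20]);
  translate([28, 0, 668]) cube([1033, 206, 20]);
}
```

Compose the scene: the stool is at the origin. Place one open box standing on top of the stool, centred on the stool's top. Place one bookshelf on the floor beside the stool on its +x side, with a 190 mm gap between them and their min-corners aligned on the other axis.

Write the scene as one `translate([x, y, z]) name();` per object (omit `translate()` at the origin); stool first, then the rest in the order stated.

stool();
translate([100, 69, 395]) open_box();
translate([548, 0, 0]) bookshelf();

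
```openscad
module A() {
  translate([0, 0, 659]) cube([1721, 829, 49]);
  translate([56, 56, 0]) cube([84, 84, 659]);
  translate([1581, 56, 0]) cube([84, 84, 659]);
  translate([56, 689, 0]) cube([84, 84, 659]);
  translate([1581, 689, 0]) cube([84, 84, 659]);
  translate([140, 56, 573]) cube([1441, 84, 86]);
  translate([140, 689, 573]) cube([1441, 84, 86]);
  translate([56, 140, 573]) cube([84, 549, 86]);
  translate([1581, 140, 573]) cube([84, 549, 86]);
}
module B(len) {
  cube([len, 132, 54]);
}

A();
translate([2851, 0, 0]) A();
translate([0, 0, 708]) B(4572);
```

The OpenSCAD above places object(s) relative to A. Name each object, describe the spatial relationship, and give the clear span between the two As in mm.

Second table starts at x = 2851; first ends at x = 1721; clear span = 2851 − 1721 = 1130 mm.

A is a table. B is a beam. A beam spans the tops of two tables. The clear span between the two tables is 1130 mm.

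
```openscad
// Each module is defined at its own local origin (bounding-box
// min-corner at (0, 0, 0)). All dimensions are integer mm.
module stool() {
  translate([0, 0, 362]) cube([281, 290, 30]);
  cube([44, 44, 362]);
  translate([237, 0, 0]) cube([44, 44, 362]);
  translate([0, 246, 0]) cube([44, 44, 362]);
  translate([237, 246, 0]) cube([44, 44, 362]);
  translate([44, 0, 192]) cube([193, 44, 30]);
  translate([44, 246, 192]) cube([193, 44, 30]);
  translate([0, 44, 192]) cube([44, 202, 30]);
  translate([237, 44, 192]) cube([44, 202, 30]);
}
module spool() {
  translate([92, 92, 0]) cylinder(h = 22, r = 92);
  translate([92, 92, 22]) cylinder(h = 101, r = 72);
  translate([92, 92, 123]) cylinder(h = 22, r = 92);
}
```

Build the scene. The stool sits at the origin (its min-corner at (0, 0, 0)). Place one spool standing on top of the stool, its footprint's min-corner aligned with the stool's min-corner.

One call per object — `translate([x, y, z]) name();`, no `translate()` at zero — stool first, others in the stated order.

stool();
translate([0, 0, 392]) spool();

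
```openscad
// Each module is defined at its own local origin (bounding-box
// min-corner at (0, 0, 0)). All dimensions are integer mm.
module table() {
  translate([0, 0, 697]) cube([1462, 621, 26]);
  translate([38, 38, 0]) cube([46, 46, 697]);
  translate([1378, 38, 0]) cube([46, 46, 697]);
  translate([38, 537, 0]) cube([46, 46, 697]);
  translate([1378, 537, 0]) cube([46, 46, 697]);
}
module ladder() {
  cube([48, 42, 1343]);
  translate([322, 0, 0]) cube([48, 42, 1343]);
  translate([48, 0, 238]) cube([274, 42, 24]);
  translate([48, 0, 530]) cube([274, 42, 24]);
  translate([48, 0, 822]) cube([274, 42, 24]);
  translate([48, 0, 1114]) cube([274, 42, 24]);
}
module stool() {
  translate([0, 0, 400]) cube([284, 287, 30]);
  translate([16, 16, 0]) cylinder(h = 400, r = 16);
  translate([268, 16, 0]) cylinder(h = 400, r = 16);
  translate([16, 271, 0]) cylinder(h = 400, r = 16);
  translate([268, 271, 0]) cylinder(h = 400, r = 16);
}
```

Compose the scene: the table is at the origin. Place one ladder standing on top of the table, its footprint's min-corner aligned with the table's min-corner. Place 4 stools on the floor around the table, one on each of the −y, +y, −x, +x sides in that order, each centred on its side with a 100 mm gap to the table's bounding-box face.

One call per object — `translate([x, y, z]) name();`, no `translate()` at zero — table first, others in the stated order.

table();
translate([0, 0, 723]) ladder();
translate([589, -387, 0]) stool();
translate([589, 721, 0]) stool();
translate([-384, 167, 0]) stool();
translate([1562, 167, 0]) stool();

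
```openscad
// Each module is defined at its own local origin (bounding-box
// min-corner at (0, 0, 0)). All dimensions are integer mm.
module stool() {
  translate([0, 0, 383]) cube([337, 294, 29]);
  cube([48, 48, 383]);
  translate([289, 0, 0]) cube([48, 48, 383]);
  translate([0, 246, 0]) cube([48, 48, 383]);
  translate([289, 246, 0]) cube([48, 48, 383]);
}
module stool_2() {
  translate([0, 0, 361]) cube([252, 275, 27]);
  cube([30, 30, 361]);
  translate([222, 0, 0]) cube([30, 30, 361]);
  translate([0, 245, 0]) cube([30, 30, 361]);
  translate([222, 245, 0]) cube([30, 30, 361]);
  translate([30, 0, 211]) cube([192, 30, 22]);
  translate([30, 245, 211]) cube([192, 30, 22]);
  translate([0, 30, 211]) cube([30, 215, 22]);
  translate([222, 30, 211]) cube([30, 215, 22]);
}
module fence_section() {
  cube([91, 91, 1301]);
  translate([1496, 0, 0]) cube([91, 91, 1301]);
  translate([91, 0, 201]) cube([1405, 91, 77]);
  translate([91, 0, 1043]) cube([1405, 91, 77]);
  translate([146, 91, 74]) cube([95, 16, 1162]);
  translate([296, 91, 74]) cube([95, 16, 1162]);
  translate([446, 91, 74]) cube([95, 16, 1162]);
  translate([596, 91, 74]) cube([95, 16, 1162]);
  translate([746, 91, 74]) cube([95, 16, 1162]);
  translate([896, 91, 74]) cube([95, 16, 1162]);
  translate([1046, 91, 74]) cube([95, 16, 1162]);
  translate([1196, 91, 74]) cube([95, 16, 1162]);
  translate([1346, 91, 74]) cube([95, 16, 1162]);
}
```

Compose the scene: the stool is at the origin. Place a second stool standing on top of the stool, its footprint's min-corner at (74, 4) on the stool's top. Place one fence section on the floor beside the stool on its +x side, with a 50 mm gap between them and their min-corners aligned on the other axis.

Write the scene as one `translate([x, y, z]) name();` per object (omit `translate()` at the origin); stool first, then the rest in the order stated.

stool();
translate([74, 4, 412]) stool_2();
translate([387, 0, 0]) fence_section();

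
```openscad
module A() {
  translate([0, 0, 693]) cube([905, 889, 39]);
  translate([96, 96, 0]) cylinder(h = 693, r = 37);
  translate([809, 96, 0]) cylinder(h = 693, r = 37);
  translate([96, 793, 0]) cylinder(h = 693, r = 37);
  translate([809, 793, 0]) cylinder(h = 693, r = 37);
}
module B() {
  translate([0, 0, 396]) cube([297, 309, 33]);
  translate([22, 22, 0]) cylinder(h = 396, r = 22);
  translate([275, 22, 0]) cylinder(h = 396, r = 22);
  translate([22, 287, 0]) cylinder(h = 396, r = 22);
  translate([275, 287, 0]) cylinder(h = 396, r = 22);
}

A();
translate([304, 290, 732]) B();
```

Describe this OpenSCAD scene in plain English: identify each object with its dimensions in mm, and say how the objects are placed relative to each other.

A is a table: top 905 mm (x) × 889 mm (y), 39 mm thick, upper face at z = 732 mm, on four round legs of 74 mm diameter, each leg's bounding box inset 59 mm from the nearest pair of top edges, running from z = 0 to the bottom of the top.

B is a four-legged stool. The seat is a 297×309×33 mm slab whose top surface is at z = 429 mm; four round legs, each 44 mm in diameter, run from the floor (z = 0) to the underside of the seat, each leg's axis is inset half a diameter from the nearest pair of seat edges (so the leg's bounding box is flush with the corner).

The stool is on top of the table, centred.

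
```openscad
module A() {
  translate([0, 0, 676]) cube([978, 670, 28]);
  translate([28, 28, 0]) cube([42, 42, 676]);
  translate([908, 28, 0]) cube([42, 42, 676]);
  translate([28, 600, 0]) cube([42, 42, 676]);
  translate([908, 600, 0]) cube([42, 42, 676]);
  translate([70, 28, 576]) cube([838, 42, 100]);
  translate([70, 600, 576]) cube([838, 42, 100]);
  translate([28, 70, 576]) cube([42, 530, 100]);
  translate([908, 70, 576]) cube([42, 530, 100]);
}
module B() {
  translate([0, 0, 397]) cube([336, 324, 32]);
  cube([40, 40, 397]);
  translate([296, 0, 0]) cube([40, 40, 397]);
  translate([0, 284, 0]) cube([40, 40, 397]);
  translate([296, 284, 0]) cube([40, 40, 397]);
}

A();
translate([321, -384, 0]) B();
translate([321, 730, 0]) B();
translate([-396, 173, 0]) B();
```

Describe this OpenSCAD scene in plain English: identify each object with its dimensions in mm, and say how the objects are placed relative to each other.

A is a table with a 978×670 mm rectangular top, 28 mm thick, top surface at z = 704 mm, supported by four 42×42 mm square legs, each inset 28 mm from the nearest pair of top edges, running from the floor. Four apron rails, 42 mm thick and 100 mm tall, run between adjacent legs with their top edges flush with the underside of the top and their outer faces flush with the legs' outer faces.

B is a four-legged stool. The seat is 336×324 mm, 32 mm thick, top at z = 429 mm. It stands on four square legs, each 40×40 mm in cross-section, from z = 0 to the seat underside, each flush with a corner of the seat.

Three stools sit around the table at the −y, +y, −x sides.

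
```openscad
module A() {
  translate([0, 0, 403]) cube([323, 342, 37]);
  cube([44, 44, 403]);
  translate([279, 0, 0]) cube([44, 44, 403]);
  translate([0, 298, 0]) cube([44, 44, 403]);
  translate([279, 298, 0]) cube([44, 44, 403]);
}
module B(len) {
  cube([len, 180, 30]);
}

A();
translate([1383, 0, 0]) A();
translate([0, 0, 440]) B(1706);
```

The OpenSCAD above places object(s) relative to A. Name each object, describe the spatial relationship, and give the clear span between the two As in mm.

A is a stool. B is a beam. A beam spans the tops of two stools. The clear span between the two stools is 1060 mm.

Second stool starts at x = 1383; first ends at x = 323; clear span = 1383 − 323 = 1060 mm.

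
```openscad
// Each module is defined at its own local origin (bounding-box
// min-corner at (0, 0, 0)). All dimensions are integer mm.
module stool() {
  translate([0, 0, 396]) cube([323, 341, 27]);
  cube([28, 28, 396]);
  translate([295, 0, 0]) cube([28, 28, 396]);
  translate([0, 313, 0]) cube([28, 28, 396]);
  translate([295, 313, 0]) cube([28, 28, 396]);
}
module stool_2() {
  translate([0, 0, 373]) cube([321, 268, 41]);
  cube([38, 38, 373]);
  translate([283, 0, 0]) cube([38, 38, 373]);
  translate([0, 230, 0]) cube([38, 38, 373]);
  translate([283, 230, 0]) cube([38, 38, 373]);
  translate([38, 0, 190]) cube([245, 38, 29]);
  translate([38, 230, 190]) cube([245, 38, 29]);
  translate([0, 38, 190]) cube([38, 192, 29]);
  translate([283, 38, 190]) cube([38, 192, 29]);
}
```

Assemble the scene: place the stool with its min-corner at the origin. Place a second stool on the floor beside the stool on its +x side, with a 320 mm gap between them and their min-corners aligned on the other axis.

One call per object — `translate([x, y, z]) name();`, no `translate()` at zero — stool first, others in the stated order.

stool();
translate([643, 0, 0]) stool_2();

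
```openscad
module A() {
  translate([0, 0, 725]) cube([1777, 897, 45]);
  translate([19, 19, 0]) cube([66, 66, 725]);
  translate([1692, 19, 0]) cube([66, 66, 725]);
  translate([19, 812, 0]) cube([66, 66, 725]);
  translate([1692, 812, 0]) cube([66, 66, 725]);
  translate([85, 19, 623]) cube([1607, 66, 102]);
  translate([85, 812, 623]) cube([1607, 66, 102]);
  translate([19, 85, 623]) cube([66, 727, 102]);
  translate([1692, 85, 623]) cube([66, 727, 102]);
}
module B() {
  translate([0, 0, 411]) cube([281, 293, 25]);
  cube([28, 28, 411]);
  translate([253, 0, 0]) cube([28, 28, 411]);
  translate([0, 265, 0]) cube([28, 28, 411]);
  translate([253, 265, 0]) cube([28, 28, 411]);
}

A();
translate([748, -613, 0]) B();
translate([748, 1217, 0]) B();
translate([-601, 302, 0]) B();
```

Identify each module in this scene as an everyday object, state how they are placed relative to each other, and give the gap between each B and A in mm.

A is a table. B is a stool. Three stools sit around the table at the −y, +y, −x sides. The gap between each stool and the table is 320 mm.

Each stool's nearest face is 320 mm from the table's bounding box.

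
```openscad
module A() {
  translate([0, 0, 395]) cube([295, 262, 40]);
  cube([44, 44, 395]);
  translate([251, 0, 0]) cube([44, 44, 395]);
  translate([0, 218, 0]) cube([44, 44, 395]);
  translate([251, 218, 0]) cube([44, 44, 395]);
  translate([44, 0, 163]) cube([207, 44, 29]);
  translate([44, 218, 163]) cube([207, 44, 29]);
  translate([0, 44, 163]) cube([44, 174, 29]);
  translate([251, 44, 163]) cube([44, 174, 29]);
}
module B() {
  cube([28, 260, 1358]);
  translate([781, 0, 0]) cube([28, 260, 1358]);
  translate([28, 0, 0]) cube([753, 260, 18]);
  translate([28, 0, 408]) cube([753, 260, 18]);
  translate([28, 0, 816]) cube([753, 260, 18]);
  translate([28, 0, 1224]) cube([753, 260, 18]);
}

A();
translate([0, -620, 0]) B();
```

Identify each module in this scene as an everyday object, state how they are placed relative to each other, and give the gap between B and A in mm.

A is a stool. B is a bookshelf. The bookshelf is on the floor beside the stool on its −y side. The gap between the bookshelf and the stool is 360 mm.

The bookshelf's nearest face is 360 mm from the stool's −y face.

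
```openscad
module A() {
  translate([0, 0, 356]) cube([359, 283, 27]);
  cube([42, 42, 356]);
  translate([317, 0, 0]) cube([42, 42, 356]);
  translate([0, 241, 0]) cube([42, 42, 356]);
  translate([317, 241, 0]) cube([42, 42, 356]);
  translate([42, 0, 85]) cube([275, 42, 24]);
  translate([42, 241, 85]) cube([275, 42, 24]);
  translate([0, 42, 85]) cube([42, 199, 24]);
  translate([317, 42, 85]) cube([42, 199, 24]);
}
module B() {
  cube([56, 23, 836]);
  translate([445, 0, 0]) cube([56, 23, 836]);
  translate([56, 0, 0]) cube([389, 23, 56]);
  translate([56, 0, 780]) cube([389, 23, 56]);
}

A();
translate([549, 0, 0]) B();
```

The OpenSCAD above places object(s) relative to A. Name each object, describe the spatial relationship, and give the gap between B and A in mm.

The picture frame's nearest face is 190 mm from the stool's +x face.

A is a stool. B is a picture frame. The picture frame is on the floor beside the stool on its +x side. The gap between the picture frame and the stool is 190 mm.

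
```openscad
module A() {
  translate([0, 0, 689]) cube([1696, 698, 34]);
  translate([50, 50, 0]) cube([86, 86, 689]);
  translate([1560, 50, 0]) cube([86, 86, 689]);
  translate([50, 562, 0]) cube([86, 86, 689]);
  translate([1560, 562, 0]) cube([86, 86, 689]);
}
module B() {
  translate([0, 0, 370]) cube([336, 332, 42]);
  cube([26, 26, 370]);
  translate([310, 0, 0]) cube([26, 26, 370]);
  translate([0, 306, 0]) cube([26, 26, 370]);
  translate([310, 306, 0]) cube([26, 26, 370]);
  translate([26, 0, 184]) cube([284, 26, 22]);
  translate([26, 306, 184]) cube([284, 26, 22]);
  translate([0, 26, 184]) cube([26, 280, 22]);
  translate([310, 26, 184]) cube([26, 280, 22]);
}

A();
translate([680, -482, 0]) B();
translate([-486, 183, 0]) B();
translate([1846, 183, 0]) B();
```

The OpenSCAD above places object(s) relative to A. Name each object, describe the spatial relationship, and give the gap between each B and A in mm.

A is a table. B is a stool. Three stools sit around the table at the −y, −x, +x sides. The gap between each stool and the table is 150 mm.

Each stool's nearest face is 150 mm from the table's bounding box.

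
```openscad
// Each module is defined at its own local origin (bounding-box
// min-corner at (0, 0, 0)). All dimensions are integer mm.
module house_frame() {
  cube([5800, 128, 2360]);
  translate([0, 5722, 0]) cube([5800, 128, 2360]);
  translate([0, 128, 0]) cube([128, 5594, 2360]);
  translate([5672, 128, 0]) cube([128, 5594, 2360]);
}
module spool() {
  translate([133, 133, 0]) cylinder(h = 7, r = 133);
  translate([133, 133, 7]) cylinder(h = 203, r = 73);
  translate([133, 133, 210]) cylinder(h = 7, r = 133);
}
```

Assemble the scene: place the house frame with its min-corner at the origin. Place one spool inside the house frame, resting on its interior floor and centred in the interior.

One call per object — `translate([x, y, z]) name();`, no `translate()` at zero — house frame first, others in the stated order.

house_frame();
translate([2767, 2792, 0]) spool();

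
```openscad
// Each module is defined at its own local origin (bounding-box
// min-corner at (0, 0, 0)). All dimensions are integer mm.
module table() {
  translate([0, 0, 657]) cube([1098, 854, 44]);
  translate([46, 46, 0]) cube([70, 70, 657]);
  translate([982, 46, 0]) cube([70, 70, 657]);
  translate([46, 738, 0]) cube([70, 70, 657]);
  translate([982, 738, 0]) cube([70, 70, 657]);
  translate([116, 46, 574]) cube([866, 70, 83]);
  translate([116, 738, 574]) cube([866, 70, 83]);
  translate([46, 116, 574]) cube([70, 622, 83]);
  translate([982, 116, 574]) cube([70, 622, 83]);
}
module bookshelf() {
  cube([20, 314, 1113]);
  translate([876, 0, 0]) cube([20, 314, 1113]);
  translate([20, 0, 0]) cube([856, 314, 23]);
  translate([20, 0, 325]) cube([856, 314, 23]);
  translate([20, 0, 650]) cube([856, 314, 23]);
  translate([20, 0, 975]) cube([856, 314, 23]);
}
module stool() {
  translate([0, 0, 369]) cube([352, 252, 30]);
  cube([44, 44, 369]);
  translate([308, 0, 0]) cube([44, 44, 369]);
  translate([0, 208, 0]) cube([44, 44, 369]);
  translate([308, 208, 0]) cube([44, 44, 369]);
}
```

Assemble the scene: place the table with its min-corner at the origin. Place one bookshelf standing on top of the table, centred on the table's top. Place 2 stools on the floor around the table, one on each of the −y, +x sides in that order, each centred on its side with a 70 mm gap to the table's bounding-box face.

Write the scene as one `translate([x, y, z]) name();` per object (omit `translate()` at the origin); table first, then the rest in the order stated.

table();
translate([101, 270, 701]) bookshelf();
translate([373, -322, 0]) stool();
translate([1168, 301, 0]) stool();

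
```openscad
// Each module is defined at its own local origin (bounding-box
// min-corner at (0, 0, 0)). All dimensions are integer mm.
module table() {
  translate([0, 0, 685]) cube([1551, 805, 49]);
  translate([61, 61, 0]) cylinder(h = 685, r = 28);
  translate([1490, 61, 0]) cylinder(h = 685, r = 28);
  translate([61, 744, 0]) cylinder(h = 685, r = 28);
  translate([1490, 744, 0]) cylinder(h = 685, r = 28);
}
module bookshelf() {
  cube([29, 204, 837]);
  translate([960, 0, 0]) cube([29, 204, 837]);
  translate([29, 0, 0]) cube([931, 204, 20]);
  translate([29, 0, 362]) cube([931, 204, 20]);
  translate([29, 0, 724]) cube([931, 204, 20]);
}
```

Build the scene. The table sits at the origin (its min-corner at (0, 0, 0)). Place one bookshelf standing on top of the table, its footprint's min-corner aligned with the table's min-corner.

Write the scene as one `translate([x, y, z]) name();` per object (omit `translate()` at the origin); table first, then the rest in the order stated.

table();
translate([0, 0, 734]) bookshelf();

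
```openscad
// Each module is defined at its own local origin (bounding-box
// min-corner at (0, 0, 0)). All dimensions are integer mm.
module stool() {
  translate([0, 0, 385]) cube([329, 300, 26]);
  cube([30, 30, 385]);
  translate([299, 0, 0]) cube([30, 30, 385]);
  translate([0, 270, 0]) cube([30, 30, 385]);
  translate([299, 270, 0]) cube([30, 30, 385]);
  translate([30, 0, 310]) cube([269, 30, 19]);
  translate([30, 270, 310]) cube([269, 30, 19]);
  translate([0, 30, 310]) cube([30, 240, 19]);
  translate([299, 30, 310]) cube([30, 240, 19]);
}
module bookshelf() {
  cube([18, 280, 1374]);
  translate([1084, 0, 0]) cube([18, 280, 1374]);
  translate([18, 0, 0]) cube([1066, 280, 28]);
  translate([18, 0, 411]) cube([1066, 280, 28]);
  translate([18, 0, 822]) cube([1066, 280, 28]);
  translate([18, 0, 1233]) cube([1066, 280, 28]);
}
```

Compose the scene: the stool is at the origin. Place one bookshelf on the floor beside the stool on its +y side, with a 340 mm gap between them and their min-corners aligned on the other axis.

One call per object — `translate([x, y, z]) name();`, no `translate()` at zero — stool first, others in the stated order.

stool();
translate([0, 640, 0]) bookshelf();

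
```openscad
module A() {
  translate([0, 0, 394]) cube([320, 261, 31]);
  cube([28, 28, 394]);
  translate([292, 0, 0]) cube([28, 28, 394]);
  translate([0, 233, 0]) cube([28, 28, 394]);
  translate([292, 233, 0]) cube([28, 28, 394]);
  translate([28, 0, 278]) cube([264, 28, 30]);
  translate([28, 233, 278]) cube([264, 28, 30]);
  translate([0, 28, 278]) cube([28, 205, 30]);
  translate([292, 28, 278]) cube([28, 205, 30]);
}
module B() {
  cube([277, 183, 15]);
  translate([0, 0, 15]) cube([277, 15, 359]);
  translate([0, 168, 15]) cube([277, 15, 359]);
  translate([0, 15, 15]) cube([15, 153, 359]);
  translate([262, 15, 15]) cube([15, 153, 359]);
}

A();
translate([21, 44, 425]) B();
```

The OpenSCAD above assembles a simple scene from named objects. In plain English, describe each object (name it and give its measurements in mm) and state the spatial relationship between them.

A is a four-legged stool. The seat is 320×261 mm, 31 mm thick, top at z = 425 mm. It stands on four square legs, each 28×28 mm in cross-section, from z = 0 to the seat underside, each flush with a corner of the seat. Four stretchers, 28 mm wide and 30 mm tall, connect adjacent legs with their undersides at z = 278 mm, each running between the inner faces of the legs it joins and aligned with the legs' outer faces on the other axis.

B is an open-topped rectangular box: outside dimensions 277×183×374 mm, with a uniform wall and base thickness of 15 mm. The base is a full 277×183 slab on the floor; four walls sit on top of the base. The front and back walls (the −y and +y sides) span the full width; the two side walls fit between them.

The open box is on top of the stool.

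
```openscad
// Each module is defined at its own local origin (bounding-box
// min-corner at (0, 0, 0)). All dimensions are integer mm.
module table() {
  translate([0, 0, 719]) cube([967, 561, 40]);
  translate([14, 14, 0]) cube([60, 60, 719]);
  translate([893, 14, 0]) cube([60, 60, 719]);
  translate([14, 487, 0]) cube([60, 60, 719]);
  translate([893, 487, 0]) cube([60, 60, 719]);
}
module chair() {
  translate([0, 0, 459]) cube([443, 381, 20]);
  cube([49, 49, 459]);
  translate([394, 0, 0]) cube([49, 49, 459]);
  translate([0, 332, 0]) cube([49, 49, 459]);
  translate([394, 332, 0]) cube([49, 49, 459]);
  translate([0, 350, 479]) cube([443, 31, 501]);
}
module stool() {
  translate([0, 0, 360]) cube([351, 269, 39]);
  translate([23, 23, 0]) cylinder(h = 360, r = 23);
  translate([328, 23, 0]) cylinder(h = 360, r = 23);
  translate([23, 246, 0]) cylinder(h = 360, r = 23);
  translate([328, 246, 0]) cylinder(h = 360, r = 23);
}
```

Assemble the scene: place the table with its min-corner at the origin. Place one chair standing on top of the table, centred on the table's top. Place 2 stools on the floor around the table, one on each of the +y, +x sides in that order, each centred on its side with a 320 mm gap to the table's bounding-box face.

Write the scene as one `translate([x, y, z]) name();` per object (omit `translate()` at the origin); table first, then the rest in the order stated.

table();
translate([262, 90, 759]) chair();
translate([308, 881, 0]) stool();
translate([1287, 146, 0]) stool();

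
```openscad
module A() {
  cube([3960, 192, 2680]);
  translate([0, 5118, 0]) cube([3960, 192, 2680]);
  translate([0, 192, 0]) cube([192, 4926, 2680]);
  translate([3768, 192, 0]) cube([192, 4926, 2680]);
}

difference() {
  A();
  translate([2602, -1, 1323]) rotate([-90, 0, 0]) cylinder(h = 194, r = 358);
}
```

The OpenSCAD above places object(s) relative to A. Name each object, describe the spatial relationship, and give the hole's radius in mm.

A is a house frame. The house frame has a circular hole through its front wall. The hole's radius is 358 mm.

The subtracted cylinder has r = 358 mm.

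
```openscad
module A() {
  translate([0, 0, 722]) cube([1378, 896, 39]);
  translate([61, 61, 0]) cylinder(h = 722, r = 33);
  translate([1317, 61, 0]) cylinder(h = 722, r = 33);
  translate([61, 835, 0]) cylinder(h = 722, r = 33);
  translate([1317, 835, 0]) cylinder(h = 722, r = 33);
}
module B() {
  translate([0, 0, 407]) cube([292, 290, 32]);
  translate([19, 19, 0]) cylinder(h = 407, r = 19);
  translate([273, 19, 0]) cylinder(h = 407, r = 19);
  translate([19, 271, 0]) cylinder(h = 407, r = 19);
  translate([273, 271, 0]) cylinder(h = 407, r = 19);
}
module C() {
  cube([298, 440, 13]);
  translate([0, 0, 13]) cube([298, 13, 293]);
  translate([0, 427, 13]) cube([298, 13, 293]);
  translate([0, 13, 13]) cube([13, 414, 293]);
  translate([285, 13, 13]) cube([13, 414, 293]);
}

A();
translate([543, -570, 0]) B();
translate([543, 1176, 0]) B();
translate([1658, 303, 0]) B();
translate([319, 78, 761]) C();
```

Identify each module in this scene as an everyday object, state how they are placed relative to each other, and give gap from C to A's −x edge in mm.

A is a table. B is a stool. C is an open box. Three stools sit around the table at the −y, +y, +x sides. The open box is on top of the table. The gap from the open box to the table's −x edge is 319 mm.

The open box's min-x is at 319; the table's min-x is 0; gap = 319 mm.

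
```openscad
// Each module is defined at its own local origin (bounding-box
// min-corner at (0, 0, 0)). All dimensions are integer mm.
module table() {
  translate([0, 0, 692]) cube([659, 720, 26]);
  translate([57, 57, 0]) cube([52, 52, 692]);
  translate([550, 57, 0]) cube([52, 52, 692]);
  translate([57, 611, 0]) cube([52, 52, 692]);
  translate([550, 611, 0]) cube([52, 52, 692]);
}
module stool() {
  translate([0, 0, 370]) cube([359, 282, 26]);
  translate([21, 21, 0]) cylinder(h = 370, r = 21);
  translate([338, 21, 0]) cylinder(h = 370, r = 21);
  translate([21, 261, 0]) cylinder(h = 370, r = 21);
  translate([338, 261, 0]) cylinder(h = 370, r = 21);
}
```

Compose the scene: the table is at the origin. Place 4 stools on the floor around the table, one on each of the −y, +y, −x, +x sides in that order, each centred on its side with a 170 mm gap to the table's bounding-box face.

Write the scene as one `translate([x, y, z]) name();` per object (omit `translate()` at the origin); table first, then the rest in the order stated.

table();
translate([150, -452, 0]) stool();
translate([150, 890, 0]) stool();
translate([-529, 219, 0]) stool();
translate([829, 219, 0]) stool();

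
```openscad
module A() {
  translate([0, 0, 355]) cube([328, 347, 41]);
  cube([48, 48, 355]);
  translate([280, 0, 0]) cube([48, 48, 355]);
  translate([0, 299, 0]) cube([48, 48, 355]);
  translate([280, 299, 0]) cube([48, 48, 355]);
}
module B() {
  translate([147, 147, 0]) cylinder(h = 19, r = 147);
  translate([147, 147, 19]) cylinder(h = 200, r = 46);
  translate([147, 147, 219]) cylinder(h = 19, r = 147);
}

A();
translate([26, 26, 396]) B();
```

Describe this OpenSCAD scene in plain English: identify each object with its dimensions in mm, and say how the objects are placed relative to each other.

A is a simple wooden stool: a rectangular seat 328 mm (x) by 347 mm (y), 41 mm thick, top face at z = 396 mm, on four square legs, each 48×48 mm in cross-section. The legs rest on z = 0, each flush with a corner of the seat.

B is a spool: two coaxial disc flanges of radius 147 mm and thickness 19 mm, joined by a core cylinder of radius 46 mm and height 200 mm. The lower flange rests on z = 0 and the three cylinders share a vertical axis.

The spool is on top of the stool.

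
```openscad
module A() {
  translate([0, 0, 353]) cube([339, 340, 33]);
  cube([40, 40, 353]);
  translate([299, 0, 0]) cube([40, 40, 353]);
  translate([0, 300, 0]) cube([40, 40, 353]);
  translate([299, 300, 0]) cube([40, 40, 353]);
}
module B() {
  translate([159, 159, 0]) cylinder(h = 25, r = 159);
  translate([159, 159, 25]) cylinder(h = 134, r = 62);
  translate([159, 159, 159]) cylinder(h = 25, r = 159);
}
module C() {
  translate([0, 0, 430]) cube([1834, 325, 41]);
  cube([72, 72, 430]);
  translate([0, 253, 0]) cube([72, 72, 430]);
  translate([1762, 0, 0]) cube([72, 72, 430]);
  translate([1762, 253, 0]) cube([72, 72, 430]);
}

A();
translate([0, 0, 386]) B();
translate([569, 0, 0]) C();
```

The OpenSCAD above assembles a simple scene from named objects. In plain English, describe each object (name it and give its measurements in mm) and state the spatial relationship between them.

A is a four-legged stool. The seat is a 339×340×33 mm slab whose top surface is at z = 386 mm; four square legs, each 40×40 mm in cross-section, run from the floor (z = 0) to the underside of the seat, each flush with a corner of the seat.

B is a spool: two coaxial disc flanges of radius 159 mm and thickness 25 mm, joined by a core cylinder of radius 62 mm and height 134 mm. The lower flange rests on z = 0 and the three cylinders share a vertical axis.

C is a bench: a 1834×325 mm seat slab, 41 mm thick, top at z = 471 mm, on four 72×72 mm square legs flush with the seat corners and standing on z = 0.

The spool is on top of the stool. The bench is on the floor beside the stool on its +x side.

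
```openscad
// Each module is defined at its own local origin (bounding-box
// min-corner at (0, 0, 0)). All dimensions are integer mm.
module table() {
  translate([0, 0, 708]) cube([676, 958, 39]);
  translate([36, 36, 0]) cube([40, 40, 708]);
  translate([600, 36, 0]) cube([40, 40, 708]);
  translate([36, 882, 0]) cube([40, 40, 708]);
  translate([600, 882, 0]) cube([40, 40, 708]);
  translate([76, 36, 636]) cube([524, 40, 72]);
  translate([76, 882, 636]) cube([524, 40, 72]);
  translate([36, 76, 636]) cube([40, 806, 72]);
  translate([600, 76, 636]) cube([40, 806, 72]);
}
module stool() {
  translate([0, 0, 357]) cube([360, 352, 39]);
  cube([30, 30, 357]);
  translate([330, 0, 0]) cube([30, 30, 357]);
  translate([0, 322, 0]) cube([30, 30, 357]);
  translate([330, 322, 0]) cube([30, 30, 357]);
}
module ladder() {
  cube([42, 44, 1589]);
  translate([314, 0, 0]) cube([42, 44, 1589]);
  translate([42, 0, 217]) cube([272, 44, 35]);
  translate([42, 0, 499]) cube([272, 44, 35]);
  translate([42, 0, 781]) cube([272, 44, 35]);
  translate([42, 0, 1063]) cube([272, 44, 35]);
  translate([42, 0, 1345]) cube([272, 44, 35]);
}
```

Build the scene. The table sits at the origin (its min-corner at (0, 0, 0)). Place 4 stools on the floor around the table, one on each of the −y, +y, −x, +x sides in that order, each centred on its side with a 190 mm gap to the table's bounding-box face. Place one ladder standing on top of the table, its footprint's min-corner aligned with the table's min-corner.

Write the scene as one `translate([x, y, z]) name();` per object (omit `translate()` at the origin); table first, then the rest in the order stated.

table();
translate([158, -542, 0]) stool();
translate([158, 1148, 0]) stool();
translate([-550, 303, 0]) stool();
translate([866, 303, 0]) stool();
translate([0, 0, 747]) ladder();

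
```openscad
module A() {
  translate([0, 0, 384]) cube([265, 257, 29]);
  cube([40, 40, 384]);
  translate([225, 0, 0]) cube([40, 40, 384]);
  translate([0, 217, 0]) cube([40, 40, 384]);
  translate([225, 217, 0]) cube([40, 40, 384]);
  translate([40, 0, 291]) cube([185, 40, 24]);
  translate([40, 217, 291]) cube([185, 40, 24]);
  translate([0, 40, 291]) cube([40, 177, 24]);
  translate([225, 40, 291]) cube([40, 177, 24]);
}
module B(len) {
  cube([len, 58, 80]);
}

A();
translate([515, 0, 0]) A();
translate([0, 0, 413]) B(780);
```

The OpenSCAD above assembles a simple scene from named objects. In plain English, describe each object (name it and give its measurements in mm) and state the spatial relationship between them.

A is a four-legged stool. The seat is 265×257 mm, 29 mm thick, top at z = 413 mm. It stands on four square legs, each 40×40 mm in cross-section, from z = 0 to the seat underside, each flush with a corner of the seat. Four stretchers, 40 mm wide and 24 mm tall, connect adjacent legs with their undersides at z = 291 mm, each running between the inner faces of the legs it joins and aligned with the legs' outer faces on the other axis.

B is a rectangular beam 780 mm long (x), 58 mm deep (y), 80 mm thick (z).

The beam spans the tops of two stools placed 250 mm apart, resting at z = 413 mm.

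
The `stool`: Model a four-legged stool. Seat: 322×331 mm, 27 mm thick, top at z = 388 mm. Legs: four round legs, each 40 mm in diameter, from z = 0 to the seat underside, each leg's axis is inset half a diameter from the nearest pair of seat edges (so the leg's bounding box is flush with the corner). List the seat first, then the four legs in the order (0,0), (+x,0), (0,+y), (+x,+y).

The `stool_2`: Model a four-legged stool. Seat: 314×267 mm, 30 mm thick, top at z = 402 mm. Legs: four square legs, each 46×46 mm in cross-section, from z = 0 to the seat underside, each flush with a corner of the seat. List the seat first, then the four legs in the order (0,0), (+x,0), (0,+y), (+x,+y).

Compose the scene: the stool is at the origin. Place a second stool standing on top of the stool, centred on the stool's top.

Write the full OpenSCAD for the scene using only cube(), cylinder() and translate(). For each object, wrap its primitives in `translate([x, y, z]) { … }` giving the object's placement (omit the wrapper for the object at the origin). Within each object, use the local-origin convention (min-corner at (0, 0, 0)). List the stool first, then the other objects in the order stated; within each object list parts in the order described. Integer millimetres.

translate([0, 0, 361]) cube([322, 331, 27]);
translate([20, 20, 0]) cylinder(h = 361, r = 20);
translate([302, 20, 0]) cylinder(h = 361, r = 20);
translate([20, 311, 0]) cylinder(h = 361, r = 20);
translate([302, 311, 0]) cylinder(h = 361, r = 20);
translate([4, 32, 388]) {
  translate([0, 0, 372]) cube([314, 267, 30]);
  cube([46, 46, 372]);
  translate([268, 0, 0]) cube([46, 46, 372]);
  translate([0, 221, 0]) cube([46, 46, 372]);
  translate([268, 221, 0]) cube([46, 46, 372]);
}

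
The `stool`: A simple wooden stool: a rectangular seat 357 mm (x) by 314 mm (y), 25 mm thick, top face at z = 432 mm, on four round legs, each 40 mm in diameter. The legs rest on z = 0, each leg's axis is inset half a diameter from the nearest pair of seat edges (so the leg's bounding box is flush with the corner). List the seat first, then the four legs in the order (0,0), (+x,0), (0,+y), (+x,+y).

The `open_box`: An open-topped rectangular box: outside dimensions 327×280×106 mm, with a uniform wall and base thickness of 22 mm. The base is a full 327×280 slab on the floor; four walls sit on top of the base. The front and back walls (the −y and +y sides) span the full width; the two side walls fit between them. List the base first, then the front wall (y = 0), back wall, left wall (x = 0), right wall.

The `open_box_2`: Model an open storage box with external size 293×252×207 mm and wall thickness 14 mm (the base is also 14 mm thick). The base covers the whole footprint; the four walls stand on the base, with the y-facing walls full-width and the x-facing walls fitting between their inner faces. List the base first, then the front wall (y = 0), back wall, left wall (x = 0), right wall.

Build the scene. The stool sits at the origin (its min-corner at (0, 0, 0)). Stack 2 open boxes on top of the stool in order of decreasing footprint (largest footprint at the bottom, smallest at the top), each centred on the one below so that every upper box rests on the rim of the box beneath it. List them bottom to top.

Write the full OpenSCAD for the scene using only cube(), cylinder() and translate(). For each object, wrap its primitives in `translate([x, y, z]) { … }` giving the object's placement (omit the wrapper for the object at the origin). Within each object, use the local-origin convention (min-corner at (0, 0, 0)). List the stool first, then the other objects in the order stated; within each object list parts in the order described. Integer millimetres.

translate([0, 0, 407]) cube([357, 314, 25]);
translate([20, 20, 0]) cylinder(h = 407, r = 20);
translate([337, 20, 0]) cylinder(h = 407, r = 20);
translate([20, 294, 0]) cylinder(h = 407, r = 20);
translate([337, 294, 0]) cylinder(h = 407, r = 20);
translate([15, 17, 432]) {
  cube([327, 280, 22]);
  translate([0, 0, 22]) cube([327, 22, 84]);
  translate([0, 258, 22]) cube([327, 22, 84]);
  translate([0, 22, 22]) cube([22, 236, 84]);
  translate([305, 22, 22]) cube([22, 236, 84]);
}
translate([32, 31, 538]) {
  cube([293, 252, 14]);
  translate([0, 0, 14]) cube([293, 14, 193]);
  translate([0, 238, 14]) cube([293, 14, 193]);
  translate([0, 14, 14]) cube([14, 224, 193]);
  translate([279, 14, 14]) cube([14, 224, 193]);
}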